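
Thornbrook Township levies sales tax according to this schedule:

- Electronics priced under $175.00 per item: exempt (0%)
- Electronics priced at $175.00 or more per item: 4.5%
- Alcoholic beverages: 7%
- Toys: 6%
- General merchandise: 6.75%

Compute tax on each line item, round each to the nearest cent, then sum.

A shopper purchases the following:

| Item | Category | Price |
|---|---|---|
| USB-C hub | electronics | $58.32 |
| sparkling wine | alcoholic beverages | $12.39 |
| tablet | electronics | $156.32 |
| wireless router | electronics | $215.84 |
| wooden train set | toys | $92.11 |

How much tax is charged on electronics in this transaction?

USB-C hub $58.32: electronics, under $175.00 → 0% → $0.00
Tablet $156.32: electronics, under $175.00 → 0% → $0.00
Wireless router $215.84: electronics, $175.00 or more → 4.5% → $9.71
Tax on electronics = $0.00 + $0.00 + $9.71 = $9.71

$9.71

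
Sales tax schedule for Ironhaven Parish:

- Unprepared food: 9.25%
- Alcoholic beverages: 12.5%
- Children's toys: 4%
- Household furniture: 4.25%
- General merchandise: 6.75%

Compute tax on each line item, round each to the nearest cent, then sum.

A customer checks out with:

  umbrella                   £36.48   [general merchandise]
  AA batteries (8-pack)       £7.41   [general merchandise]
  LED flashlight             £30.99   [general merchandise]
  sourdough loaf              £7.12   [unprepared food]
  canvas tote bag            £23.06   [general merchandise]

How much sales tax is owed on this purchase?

Umbrella £36.48: general merchandise → 6.75% → £2.46
AA batteries (8-pack) £7.41: general merchandise → 6.75% → £0.50
LED flashlight £30.99: general merchandise → 6.75% → £2.09
Sourdough loaf £7.12: unprepared food → 9.25% → £0.66
Canvas tote bag £23.06: general merchandise → 6.75% → £1.56
Total tax = £2.46 + £0.50 + £2.09 + £0.66 + £1.56 = £7.27

£7.27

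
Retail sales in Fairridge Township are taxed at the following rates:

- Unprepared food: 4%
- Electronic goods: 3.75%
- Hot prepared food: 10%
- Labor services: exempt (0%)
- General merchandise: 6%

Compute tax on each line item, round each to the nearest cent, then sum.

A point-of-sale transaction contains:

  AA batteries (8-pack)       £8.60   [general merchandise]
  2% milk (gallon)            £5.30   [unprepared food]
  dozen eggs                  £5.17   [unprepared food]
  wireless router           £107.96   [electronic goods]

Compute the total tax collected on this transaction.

£4.99

AA batteries (8-pack) £8.60: general merchandise → 6% → £0.52
2% milk (gallon) £5.30: unprepared food → 4% → £0.21
Dozen eggs £5.17: unprepared food → 4% → £0.21
Wireless router £107.96: electronic goods → 3.75% → £4.05
Total tax = £0.52 + £0.21 + £0.21 + £4.05 = £4.99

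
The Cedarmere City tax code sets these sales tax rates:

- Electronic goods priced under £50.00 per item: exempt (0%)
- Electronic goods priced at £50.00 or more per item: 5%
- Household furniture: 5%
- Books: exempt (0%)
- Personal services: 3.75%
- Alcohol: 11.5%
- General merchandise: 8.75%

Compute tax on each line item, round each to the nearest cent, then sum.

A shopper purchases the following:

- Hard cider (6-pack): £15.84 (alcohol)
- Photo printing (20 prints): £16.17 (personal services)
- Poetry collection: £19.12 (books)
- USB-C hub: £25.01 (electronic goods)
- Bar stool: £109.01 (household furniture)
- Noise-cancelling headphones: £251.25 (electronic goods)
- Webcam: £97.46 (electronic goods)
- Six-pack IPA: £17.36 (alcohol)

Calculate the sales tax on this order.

£27.31

Hard cider (6-pack) £15.84: alcohol → 11.5% → £1.82
Photo printing (20 prints) £16.17: personal services → 3.75% → £0.61
Poetry collection £19.12: books → 0% → £0.00
USB-C hub £25.01: electronic goods, under £50.00 → 0% → £0.00
Bar stool £109.01: household furniture → 5% → £5.45
Noise-cancelling headphones £251.25: electronic goods, £50.00 or more → 5% → £12.56
Webcam £97.46: electronic goods, £50.00 or more → 5% → £4.87
Six-pack IPA £17.36: alcohol → 11.5% → £2.00
Total tax = £1.82 + £0.61 + £5.45 + £12.56 + £4.87 + £2.00 = £27.31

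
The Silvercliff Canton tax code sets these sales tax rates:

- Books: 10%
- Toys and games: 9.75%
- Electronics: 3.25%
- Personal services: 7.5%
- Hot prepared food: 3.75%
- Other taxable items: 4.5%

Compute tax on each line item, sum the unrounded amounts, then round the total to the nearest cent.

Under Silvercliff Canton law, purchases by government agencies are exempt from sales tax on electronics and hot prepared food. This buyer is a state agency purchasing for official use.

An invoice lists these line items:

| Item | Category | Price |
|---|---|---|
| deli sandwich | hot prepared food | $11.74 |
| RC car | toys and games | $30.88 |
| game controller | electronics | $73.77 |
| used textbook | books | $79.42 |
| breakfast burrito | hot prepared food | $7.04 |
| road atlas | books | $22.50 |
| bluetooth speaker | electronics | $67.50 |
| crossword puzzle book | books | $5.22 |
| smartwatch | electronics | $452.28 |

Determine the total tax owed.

Deli sandwich $11.74: hot prepared food, buyer-exempt → 0% → $0.00
RC car $30.88: toys and games → 9.75% → $3.0108
Game controller $73.77: electronics, buyer-exempt → 0% → $0.00
Used textbook $79.42: books → 10% → $7.942
Breakfast burrito $7.04: hot prepared food, buyer-exempt → 0% → $0.00
Road atlas $22.50: books → 10% → $2.25
Bluetooth speaker $67.50: electronics, buyer-exempt → 0% → $0.00
Crossword puzzle book $5.22: books → 10% → $0.522
Smartwatch $452.28: electronics, buyer-exempt → 0% → $0.00
Unrounded tax sum = $13.7248 → $13.72

$13.72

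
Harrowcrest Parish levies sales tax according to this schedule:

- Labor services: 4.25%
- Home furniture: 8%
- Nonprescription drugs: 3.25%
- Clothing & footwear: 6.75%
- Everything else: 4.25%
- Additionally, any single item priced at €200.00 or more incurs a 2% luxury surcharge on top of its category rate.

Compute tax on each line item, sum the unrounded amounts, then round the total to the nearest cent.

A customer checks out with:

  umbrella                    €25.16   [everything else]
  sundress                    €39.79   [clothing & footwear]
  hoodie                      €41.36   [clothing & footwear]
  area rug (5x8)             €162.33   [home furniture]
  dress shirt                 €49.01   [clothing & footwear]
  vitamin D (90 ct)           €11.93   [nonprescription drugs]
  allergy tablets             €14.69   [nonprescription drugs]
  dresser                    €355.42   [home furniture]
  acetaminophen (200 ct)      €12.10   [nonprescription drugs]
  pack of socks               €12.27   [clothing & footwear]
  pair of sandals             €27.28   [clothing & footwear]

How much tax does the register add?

Umbrella €25.16: everything else → 4.25% → €1.0693
Sundress €39.79: clothing & footwear → 6.75% → €2.685825
Hoodie €41.36: clothing & footwear → 6.75% → €2.7918
Area rug (5x8) €162.33: home furniture → 8% → €12.9864
Dress shirt €49.01: clothing & footwear → 6.75% → €3.308175
Vitamin D (90 ct) €11.93: nonprescription drugs → 3.25% → €0.387725
Allergy tablets €14.69: nonprescription drugs → 3.25% → €0.477425
Dresser €355.42: home furniture → 8% + 2% surcharge = 10% → €35.542
Acetaminophen (200 ct) €12.10: nonprescription drugs → 3.25% → €0.39325
Pack of socks €12.27: clothing & footwear → 6.75% → €0.828225
Pair of sandals €27.28: clothing & footwear → 6.75% → €1.8414
Unrounded tax sum = €62.311525 → €62.31

€62.31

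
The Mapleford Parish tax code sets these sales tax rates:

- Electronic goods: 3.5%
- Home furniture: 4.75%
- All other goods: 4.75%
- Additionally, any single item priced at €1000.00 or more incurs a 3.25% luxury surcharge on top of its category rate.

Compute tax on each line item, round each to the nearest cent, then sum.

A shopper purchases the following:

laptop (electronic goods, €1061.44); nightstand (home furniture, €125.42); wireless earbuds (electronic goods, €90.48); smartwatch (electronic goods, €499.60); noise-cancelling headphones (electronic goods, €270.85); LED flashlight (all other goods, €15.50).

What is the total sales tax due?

€108.49

Laptop €1061.44: electronic goods → 3.5% + 3.25% surcharge = 6.75% → €71.65
Nightstand €125.42: home furniture → 4.75% → €5.96
Wireless earbuds €90.48: electronic goods → 3.5% → €3.17
Smartwatch €499.60: electronic goods → 3.5% → €17.49
Noise-cancelling headphones €270.85: electronic goods → 3.5% → €9.48
LED flashlight €15.50: all other goods → 4.75% → €0.74
Total tax = €71.65 + €5.96 + €3.17 + €17.49 + €9.48 + €0.74 = €108.49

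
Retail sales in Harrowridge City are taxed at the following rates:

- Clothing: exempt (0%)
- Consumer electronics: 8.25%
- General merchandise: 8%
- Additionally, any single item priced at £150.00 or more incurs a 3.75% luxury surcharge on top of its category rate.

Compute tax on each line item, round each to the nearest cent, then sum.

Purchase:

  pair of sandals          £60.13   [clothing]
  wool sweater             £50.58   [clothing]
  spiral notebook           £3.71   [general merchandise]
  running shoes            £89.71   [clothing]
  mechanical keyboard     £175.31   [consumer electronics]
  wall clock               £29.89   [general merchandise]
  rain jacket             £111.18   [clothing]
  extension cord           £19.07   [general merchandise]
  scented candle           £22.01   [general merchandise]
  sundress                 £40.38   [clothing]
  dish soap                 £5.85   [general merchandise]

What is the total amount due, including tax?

£635.31

Pair of sandals £60.13: clothing → 0% → £0.00
Wool sweater £50.58: clothing → 0% → £0.00
Spiral notebook £3.71: general merchandise → 8% → £0.30
Running shoes £89.71: clothing → 0% → £0.00
Mechanical keyboard £175.31: consumer electronics → 8.25% + 3.75% surcharge = 12% → £21.04
Wall clock £29.89: general merchandise → 8% → £2.39
Rain jacket £111.18: clothing → 0% → £0.00
Extension cord £19.07: general merchandise → 8% → £1.53
Scented candle £22.01: general merchandise → 8% → £1.76
Sundress £40.38: clothing → 0% → £0.00
Dish soap £5.85: general merchandise → 8% → £0.47
Subtotal = £607.82; tax = £27.49; total due = £635.31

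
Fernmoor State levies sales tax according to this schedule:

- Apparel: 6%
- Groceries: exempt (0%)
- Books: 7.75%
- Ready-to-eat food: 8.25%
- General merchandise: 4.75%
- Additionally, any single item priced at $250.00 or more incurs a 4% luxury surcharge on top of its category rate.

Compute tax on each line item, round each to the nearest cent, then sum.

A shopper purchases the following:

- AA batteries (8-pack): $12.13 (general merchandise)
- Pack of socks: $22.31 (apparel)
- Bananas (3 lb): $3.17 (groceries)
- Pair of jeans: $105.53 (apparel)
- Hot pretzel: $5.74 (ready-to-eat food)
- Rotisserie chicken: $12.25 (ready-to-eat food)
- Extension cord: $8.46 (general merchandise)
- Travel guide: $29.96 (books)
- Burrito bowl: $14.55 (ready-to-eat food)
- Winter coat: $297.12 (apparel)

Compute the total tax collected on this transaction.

$43.36

AA batteries (8-pack) $12.13: general merchandise → 4.75% → $0.58
Pack of socks $22.31: apparel → 6% → $1.34
Bananas (3 lb) $3.17: groceries → 0% → $0.00
Pair of jeans $105.53: apparel → 6% → $6.33
Hot pretzel $5.74: ready-to-eat food → 8.25% → $0.47
Rotisserie chicken $12.25: ready-to-eat food → 8.25% → $1.01
Extension cord $8.46: general merchandise → 4.75% → $0.40
Travel guide $29.96: books → 7.75% → $2.32
Burrito bowl $14.55: ready-to-eat food → 8.25% → $1.20
Winter coat $297.12: apparel → 6% + 4% surcharge = 10% → $29.71
Total tax = $0.58 + $1.34 + $6.33 + $0.47 + $1.01 + $0.40 + $2.32 + $1.20 + $29.71 = $43.36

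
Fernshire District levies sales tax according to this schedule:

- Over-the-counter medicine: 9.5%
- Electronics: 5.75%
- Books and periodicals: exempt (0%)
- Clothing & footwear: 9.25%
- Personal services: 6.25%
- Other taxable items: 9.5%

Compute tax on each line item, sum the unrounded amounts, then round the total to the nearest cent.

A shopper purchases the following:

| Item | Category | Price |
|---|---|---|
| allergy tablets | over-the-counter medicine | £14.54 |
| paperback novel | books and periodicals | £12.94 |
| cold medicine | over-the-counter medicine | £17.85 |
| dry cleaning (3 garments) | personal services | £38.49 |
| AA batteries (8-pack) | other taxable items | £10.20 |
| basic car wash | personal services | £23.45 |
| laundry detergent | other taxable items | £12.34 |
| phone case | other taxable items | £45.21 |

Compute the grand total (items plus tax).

Allergy tablets £14.54: over-the-counter medicine → 9.5% → £1.3813
Paperback novel £12.94: books and periodicals → 0% → £0.00
Cold medicine £17.85: over-the-counter medicine → 9.5% → £1.69575
Dry cleaning (3 garments) £38.49: personal services → 6.25% → £2.405625
AA batteries (8-pack) £10.20: other taxable items → 9.5% → £0.969
Basic car wash £23.45: personal services → 6.25% → £1.465625
Laundry detergent £12.34: other taxable items → 9.5% → £1.1723
Phone case £45.21: other taxable items → 9.5% → £4.29495
Subtotal = £175.02; unrounded tax = £13.38455 → £13.38; total due = £188.40

£188.40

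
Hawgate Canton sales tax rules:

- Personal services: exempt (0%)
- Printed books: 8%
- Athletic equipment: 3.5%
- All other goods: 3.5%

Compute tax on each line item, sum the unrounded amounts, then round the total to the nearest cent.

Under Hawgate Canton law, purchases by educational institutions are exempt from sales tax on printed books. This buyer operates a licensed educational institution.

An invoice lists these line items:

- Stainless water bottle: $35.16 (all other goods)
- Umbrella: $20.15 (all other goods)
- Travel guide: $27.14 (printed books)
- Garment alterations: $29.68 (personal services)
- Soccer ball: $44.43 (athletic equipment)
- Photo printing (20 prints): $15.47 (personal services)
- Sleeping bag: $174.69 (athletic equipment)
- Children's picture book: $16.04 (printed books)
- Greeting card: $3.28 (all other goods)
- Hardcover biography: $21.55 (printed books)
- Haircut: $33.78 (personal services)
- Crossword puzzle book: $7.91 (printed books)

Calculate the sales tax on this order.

$9.72

Stainless water bottle $35.16: all other goods → 3.5% → $1.2306
Umbrella $20.15: all other goods → 3.5% → $0.70525
Travel guide $27.14: printed books, buyer-exempt → 0% → $0.00
Garment alterations $29.68: personal services → 0% → $0.00
Soccer ball $44.43: athletic equipment → 3.5% → $1.55505
Photo printing (20 prints) $15.47: personal services → 0% → $0.00
Sleeping bag $174.69: athletic equipment → 3.5% → $6.11415
Children's picture book $16.04: printed books, buyer-exempt → 0% → $0.00
Greeting card $3.28: all other goods → 3.5% → $0.1148
Hardcover biography $21.55: printed books, buyer-exempt → 0% → $0.00
Haircut $33.78: personal services → 0% → $0.00
Crossword puzzle book $7.91: printed books, buyer-exempt → 0% → $0.00
Unrounded tax sum = $9.71985 → $9.72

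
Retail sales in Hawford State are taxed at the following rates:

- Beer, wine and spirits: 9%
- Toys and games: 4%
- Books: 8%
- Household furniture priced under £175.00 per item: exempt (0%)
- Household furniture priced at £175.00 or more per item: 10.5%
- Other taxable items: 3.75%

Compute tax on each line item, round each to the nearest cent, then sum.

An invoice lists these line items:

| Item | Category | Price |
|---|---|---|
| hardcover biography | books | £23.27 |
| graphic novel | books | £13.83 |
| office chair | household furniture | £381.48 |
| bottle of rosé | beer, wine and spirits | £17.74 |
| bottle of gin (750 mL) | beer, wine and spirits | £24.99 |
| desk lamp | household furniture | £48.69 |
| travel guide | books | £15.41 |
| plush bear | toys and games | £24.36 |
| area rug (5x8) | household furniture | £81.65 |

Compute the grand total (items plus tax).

Hardcover biography £23.27: books → 8% → £1.86
Graphic novel £13.83: books → 8% → £1.11
Office chair £381.48: household furniture, £175.00 or more → 10.5% → £40.06
Bottle of rosé £17.74: beer, wine and spirits → 9% → £1.60
Bottle of gin (750 mL) £24.99: beer, wine and spirits → 9% → £2.25
Desk lamp £48.69: household furniture, under £175.00 → 0% → £0.00
Travel guide £15.41: books → 8% → £1.23
Plush bear £24.36: toys and games → 4% → £0.97
Area rug (5x8) £81.65: household furniture, under £175.00 → 0% → £0.00
Subtotal = £631.42; tax = £49.08; total due = £680.50

£680.50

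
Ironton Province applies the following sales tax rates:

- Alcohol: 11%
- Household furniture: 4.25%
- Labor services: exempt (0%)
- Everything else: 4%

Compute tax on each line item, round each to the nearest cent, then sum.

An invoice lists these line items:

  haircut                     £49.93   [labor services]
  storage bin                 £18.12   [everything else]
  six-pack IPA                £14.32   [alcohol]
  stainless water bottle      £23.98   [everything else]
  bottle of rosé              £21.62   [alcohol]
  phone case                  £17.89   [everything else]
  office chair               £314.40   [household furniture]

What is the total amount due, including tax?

Haircut £49.93: labor services → 0% → £0.00
Storage bin £18.12: everything else → 4% → £0.72
Six-pack IPA £14.32: alcohol → 11% → £1.58
Stainless water bottle £23.98: everything else → 4% → £0.96
Bottle of rosé £21.62: alcohol → 11% → £2.38
Phone case £17.89: everything else → 4% → £0.72
Office chair £314.40: household furniture → 4.25% → £13.36
Subtotal = £460.26; tax = £19.72; total due = £479.98

£479.98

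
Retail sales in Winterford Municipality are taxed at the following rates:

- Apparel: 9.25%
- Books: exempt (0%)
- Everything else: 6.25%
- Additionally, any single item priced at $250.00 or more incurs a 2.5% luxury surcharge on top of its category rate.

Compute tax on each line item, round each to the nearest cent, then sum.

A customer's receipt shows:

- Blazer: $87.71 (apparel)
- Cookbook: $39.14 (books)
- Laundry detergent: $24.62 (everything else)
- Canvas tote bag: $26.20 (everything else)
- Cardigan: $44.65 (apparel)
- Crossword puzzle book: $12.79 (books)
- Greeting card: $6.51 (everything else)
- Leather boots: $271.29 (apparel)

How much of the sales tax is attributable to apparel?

$44.12

Blazer $87.71: apparel → 9.25% → $8.11
Cardigan $44.65: apparel → 9.25% → $4.13
Leather boots $271.29: apparel → 9.25% + 2.5% surcharge = 11.75% → $31.88
Tax on apparel = $8.11 + $4.13 + $31.88 = $44.12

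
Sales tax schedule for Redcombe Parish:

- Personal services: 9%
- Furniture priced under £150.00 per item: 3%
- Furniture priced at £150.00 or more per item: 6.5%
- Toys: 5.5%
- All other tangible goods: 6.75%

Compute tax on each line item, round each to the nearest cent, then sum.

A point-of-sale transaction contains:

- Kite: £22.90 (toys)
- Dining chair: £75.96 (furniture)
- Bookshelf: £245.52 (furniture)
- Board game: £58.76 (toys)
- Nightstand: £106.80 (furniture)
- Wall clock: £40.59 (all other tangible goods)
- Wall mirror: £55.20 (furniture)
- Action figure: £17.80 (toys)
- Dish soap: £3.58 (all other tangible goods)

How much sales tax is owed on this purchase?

£31.55

Kite £22.90: toys → 5.5% → £1.26
Dining chair £75.96: furniture, under £150.00 → 3% → £2.28
Bookshelf £245.52: furniture, £150.00 or more → 6.5% → £15.96
Board game £58.76: toys → 5.5% → £3.23
Nightstand £106.80: furniture, under £150.00 → 3% → £3.20
Wall clock £40.59: all other tangible goods → 6.75% → £2.74
Wall mirror £55.20: furniture, under £150.00 → 3% → £1.66
Action figure £17.80: toys → 5.5% → £0.98
Dish soap £3.58: all other tangible goods → 6.75% → £0.24
Total tax = £1.26 + £2.28 + £15.96 + £3.23 + £3.20 + £2.74 + £1.66 + £0.98 + £0.24 = £31.55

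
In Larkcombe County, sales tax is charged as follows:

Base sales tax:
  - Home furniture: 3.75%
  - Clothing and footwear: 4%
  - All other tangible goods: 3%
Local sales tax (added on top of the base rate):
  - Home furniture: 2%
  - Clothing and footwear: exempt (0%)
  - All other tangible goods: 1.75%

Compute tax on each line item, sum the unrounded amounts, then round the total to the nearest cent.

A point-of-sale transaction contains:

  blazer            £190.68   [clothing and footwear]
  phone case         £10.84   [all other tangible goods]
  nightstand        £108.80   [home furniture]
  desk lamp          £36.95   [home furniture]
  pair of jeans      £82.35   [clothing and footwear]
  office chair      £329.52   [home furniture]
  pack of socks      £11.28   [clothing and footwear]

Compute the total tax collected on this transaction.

Blazer £190.68: clothing and footwear → 4% + 0% local = 4% → £7.6272
Phone case £10.84: all other tangible goods → 3% + 1.75% local = 4.75% → £0.5149
Nightstand £108.80: home furniture → 3.75% + 2% local = 5.75% → £6.256
Desk lamp £36.95: home furniture → 3.75% + 2% local = 5.75% → £2.124625
Pair of jeans £82.35: clothing and footwear → 4% + 0% local = 4% → £3.294
Office chair £329.52: home furniture → 3.75% + 2% local = 5.75% → £18.9474
Pack of socks £11.28: clothing and footwear → 4% + 0% local = 4% → £0.4512
Unrounded tax sum = £39.215325 → £39.22

£39.22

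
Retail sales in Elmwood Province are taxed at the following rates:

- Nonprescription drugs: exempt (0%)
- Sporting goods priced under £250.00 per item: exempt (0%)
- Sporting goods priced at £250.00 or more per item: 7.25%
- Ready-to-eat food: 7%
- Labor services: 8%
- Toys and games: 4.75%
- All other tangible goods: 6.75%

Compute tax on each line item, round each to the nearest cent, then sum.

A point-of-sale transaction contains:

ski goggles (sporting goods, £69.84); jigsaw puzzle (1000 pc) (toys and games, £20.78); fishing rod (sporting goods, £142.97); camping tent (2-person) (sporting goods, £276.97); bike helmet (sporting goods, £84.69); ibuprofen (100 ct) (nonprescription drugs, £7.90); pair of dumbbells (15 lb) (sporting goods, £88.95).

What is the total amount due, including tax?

Ski goggles £69.84: sporting goods, under £250.00 → 0% → £0.00
Jigsaw puzzle (1000 pc) £20.78: toys and games → 4.75% → £0.99
Fishing rod £142.97: sporting goods, under £250.00 → 0% → £0.00
Camping tent (2-person) £276.97: sporting goods, £250.00 or more → 7.25% → £20.08
Bike helmet £84.69: sporting goods, under £250.00 → 0% → £0.00
Ibuprofen (100 ct) £7.90: nonprescription drugs → 0% → £0.00
Pair of dumbbells (15 lb) £88.95: sporting goods, under £250.00 → 0% → £0.00
Subtotal = £692.10; tax = £21.07; total due = £713.17

£713.17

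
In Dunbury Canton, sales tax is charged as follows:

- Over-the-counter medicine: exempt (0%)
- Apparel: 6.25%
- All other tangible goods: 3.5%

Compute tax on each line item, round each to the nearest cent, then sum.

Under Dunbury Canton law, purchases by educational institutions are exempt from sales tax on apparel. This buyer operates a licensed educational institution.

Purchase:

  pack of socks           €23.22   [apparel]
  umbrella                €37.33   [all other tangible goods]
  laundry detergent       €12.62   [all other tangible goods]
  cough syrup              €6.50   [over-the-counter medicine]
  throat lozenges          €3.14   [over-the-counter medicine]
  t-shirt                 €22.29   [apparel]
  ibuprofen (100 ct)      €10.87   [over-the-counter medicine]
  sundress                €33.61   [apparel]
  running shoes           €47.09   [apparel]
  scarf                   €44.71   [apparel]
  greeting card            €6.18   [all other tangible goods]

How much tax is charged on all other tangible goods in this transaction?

€1.97

Umbrella €37.33: all other tangible goods → 3.5% → €1.31
Laundry detergent €12.62: all other tangible goods → 3.5% → €0.44
Greeting card €6.18: all other tangible goods → 3.5% → €0.22
Tax on all other tangible goods = €1.31 + €0.44 + €0.22 = €1.97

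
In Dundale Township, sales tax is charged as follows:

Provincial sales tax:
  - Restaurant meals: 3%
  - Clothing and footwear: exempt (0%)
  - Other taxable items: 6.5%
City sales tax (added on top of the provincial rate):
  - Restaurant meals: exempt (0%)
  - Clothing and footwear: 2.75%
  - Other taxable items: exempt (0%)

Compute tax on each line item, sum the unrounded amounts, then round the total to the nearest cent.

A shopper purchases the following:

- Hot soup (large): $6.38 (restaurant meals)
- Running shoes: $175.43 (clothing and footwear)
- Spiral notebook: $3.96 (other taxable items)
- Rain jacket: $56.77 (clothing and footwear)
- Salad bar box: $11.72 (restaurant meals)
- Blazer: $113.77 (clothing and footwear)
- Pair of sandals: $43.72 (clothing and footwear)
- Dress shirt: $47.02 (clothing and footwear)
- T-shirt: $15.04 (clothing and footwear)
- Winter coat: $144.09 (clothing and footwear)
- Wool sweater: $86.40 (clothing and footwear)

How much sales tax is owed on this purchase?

$19.56

Hot soup (large) $6.38: restaurant meals → 3% + 0% city = 3% → $0.1914
Running shoes $175.43: clothing and footwear → 0% + 2.75% city = 2.75% → $4.824325
Spiral notebook $3.96: other taxable items → 6.5% + 0% city = 6.5% → $0.2574
Rain jacket $56.77: clothing and footwear → 0% + 2.75% city = 2.75% → $1.561175
Salad bar box $11.72: restaurant meals → 3% + 0% city = 3% → $0.3516
Blazer $113.77: clothing and footwear → 0% + 2.75% city = 2.75% → $3.128675
Pair of sandals $43.72: clothing and footwear → 0% + 2.75% city = 2.75% → $1.2023
Dress shirt $47.02: clothing and footwear → 0% + 2.75% city = 2.75% → $1.29305
T-shirt $15.04: clothing and footwear → 0% + 2.75% city = 2.75% → $0.4136
Winter coat $144.09: clothing and footwear → 0% + 2.75% city = 2.75% → $3.962475
Wool sweater $86.40: clothing and footwear → 0% + 2.75% city = 2.75% → $2.376
Unrounded tax sum = $19.562 → $19.56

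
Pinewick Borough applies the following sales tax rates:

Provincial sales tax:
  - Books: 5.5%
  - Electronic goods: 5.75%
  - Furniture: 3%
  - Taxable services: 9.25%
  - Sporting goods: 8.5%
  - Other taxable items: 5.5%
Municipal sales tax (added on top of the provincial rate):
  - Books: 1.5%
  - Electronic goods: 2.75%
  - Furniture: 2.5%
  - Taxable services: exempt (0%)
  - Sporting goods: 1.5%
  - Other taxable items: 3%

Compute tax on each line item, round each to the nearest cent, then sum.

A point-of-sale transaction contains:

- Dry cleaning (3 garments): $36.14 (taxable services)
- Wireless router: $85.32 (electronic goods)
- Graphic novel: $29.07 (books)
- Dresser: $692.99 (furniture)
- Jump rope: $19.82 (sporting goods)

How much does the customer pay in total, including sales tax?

Dry cleaning (3 garments) $36.14: taxable services → 9.25% + 0% municipal = 9.25% → $3.34
Wireless router $85.32: electronic goods → 5.75% + 2.75% municipal = 8.5% → $7.25
Graphic novel $29.07: books → 5.5% + 1.5% municipal = 7% → $2.03
Dresser $692.99: furniture → 3% + 2.5% municipal = 5.5% → $38.11
Jump rope $19.82: sporting goods → 8.5% + 1.5% municipal = 10% → $1.98
Subtotal = $863.34; tax = $52.71; total due = $916.05

$916.05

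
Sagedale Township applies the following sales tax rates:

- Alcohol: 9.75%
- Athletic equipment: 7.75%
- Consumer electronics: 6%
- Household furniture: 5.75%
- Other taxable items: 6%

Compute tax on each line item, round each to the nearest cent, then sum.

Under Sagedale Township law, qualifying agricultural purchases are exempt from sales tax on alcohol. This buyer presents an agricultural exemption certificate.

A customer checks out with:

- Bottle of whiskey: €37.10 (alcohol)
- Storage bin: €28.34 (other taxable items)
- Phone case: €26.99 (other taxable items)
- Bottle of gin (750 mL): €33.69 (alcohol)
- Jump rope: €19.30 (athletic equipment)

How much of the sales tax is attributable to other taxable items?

€3.32

Storage bin €28.34: other taxable items → 6% → €1.70
Phone case €26.99: other taxable items → 6% → €1.62
Tax on other taxable items = €1.70 + €1.62 = €3.32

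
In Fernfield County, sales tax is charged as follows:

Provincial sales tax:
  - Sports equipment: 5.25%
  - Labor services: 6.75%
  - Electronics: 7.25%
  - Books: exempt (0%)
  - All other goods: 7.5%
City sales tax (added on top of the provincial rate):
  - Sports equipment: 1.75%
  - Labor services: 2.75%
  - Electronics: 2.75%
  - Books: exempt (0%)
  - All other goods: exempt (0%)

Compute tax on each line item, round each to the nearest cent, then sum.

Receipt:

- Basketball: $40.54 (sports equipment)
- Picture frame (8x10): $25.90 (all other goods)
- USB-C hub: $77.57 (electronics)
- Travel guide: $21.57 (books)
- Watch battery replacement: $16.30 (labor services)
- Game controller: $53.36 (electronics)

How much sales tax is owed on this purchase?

Basketball $40.54: sports equipment → 5.25% + 1.75% city = 7% → $2.84
Picture frame (8x10) $25.90: all other goods → 7.5% + 0% city = 7.5% → $1.94
USB-C hub $77.57: electronics → 7.25% + 2.75% city = 10% → $7.76
Travel guide $21.57: books → 0% + 0% city = 0% → $0.00
Watch battery replacement $16.30: labor services → 6.75% + 2.75% city = 9.5% → $1.55
Game controller $53.36: electronics → 7.25% + 2.75% city = 10% → $5.34
Total tax = $2.84 + $1.94 + $7.76 + $1.55 + $5.34 = $19.43

$19.43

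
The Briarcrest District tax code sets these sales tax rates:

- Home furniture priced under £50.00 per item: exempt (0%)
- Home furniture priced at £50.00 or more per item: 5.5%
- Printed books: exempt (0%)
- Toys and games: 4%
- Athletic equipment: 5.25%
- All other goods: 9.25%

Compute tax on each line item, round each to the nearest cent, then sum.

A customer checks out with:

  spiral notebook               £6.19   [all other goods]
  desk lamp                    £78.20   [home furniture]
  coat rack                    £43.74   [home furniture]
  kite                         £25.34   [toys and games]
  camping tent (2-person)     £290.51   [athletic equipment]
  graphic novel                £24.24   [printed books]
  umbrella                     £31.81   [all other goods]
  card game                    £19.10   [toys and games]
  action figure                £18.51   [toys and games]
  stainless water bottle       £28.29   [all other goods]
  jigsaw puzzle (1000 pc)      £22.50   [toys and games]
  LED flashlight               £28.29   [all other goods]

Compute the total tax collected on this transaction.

£31.71

Spiral notebook £6.19: all other goods → 9.25% → £0.57
Desk lamp £78.20: home furniture, £50.00 or more → 5.5% → £4.30
Coat rack £43.74: home furniture, under £50.00 → 0% → £0.00
Kite £25.34: toys and games → 4% → £1.01
Camping tent (2-person) £290.51: athletic equipment → 5.25% → £15.25
Graphic novel £24.24: printed books → 0% → £0.00
Umbrella £31.81: all other goods → 9.25% → £2.94
Card game £19.10: toys and games → 4% → £0.76
Action figure £18.51: toys and games → 4% → £0.74
Stainless water bottle £28.29: all other goods → 9.25% → £2.62
Jigsaw puzzle (1000 pc) £22.50: toys and games → 4% → £0.90
LED flashlight £28.29: all other goods → 9.25% → £2.62
Total tax = £0.57 + £4.30 + £1.01 + £15.25 + £2.94 + £0.76 + £0.74 + £2.62 + £0.90 + £2.62 = £31.71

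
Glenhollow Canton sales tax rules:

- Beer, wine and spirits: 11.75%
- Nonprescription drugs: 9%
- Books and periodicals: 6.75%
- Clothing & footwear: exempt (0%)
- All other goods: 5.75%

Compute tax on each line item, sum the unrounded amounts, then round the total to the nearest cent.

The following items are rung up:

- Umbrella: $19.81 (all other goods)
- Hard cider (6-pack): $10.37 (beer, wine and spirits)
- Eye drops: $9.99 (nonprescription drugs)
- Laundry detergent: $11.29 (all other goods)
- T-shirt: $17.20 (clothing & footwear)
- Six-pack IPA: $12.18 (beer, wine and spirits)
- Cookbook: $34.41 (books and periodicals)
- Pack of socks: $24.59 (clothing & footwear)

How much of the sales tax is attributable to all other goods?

$1.79

Umbrella $19.81: all other goods → 5.75% → $1.139075
Laundry detergent $11.29: all other goods → 5.75% → $0.649175
Tax on all other goods: unrounded sum = $1.78825 → $1.79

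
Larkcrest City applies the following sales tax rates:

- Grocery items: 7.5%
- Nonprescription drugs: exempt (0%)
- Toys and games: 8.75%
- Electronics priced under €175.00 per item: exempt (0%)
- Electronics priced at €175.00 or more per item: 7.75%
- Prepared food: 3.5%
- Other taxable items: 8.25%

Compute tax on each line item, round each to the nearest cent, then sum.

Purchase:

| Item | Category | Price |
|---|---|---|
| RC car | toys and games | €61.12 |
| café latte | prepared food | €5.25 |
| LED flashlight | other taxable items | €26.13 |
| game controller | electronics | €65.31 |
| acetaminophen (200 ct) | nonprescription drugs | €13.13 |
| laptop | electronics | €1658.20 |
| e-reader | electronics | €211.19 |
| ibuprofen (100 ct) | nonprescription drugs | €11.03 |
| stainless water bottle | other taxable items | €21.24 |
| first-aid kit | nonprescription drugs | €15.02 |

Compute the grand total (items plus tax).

RC car €61.12: toys and games → 8.75% → €5.35
Café latte €5.25: prepared food → 3.5% → €0.18
LED flashlight €26.13: other taxable items → 8.25% → €2.16
Game controller €65.31: electronics, under €175.00 → 0% → €0.00
Acetaminophen (200 ct) €13.13: nonprescription drugs → 0% → €0.00
Laptop €1658.20: electronics, €175.00 or more → 7.75% → €128.51
E-reader €211.19: electronics, €175.00 or more → 7.75% → €16.37
Ibuprofen (100 ct) €11.03: nonprescription drugs → 0% → €0.00
Stainless water bottle €21.24: other taxable items → 8.25% → €1.75
First-aid kit €15.02: nonprescription drugs → 0% → €0.00
Subtotal = €2087.62; tax = €154.32; total due = €2241.94

€2241.94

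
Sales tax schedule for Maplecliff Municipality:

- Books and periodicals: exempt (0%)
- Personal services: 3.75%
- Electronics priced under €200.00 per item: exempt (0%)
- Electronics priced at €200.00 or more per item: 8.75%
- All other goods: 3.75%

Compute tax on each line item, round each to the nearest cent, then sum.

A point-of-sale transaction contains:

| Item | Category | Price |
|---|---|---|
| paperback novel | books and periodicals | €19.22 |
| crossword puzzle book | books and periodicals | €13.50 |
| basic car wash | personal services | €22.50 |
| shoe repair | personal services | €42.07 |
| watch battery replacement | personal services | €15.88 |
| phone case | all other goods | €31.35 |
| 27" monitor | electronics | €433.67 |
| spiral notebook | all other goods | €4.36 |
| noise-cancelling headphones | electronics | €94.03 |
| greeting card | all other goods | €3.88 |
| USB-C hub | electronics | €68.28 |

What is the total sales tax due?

€42.46

Paperback novel €19.22: books and periodicals → 0% → €0.00
Crossword puzzle book €13.50: books and periodicals → 0% → €0.00
Basic car wash €22.50: personal services → 3.75% → €0.84
Shoe repair €42.07: personal services → 3.75% → €1.58
Watch battery replacement €15.88: personal services → 3.75% → €0.60
Phone case €31.35: all other goods → 3.75% → €1.18
27" monitor €433.67: electronics, €200.00 or more → 8.75% → €37.95
Spiral notebook €4.36: all other goods → 3.75% → €0.16
Noise-cancelling headphones €94.03: electronics, under €200.00 → 0% → €0.00
Greeting card €3.88: all other goods → 3.75% → €0.15
USB-C hub €68.28: electronics, under €200.00 → 0% → €0.00
Total tax = €0.84 + €1.58 + €0.60 + €1.18 + €37.95 + €0.16 + €0.15 = €42.46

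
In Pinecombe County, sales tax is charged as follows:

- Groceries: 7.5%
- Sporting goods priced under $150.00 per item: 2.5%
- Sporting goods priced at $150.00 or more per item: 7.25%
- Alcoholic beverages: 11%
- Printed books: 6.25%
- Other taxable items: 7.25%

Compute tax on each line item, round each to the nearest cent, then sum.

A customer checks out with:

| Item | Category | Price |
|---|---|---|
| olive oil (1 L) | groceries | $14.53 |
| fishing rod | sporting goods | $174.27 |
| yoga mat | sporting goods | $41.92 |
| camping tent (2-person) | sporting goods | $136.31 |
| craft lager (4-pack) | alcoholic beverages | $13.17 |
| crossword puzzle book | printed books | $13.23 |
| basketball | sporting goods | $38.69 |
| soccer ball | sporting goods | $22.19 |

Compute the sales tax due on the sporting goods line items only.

$18.61

Fishing rod $174.27: sporting goods, $150.00 or more → 7.25% → $12.63
Yoga mat $41.92: sporting goods, under $150.00 → 2.5% → $1.05
Camping tent (2-person) $136.31: sporting goods, under $150.00 → 2.5% → $3.41
Basketball $38.69: sporting goods, under $150.00 → 2.5% → $0.97
Soccer ball $22.19: sporting goods, under $150.00 → 2.5% → $0.55
Tax on sporting goods = $12.63 + $1.05 + $3.41 + $0.97 + $0.55 = $18.61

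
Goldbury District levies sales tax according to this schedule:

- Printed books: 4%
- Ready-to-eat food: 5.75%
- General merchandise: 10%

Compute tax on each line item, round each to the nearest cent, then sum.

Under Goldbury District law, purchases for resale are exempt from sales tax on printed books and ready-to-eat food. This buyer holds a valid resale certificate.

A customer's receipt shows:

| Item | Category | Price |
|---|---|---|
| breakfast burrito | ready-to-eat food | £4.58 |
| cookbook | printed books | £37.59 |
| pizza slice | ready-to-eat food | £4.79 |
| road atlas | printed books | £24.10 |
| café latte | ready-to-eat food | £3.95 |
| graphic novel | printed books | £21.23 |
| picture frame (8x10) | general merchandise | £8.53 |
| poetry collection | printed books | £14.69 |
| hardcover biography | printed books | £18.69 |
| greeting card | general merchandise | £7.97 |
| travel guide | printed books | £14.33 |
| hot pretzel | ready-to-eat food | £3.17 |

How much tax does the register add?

£1.65

Breakfast burrito £4.58: ready-to-eat food, buyer-exempt → 0% → £0.00
Cookbook £37.59: printed books, buyer-exempt → 0% → £0.00
Pizza slice £4.79: ready-to-eat food, buyer-exempt → 0% → £0.00
Road atlas £24.10: printed books, buyer-exempt → 0% → £0.00
Café latte £3.95: ready-to-eat food, buyer-exempt → 0% → £0.00
Graphic novel £21.23: printed books, buyer-exempt → 0% → £0.00
Picture frame (8x10) £8.53: general merchandise → 10% → £0.85
Poetry collection £14.69: printed books, buyer-exempt → 0% → £0.00
Hardcover biography £18.69: printed books, buyer-exempt → 0% → £0.00
Greeting card £7.97: general merchandise → 10% → £0.80
Travel guide £14.33: printed books, buyer-exempt → 0% → £0.00
Hot pretzel £3.17: ready-to-eat food, buyer-exempt → 0% → £0.00
Total tax = £0.85 + £0.80 = £1.65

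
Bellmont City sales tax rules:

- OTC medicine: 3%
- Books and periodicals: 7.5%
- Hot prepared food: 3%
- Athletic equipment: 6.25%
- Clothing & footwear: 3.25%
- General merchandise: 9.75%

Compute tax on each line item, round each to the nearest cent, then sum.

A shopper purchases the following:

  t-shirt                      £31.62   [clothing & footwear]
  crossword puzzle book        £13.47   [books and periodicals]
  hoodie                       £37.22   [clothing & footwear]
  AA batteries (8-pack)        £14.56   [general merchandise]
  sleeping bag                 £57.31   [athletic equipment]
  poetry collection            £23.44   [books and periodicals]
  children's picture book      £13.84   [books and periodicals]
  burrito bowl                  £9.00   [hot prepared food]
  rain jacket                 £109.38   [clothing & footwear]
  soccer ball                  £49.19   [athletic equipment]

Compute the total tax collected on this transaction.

T-shirt £31.62: clothing & footwear → 3.25% → £1.03
Crossword puzzle book £13.47: books and periodicals → 7.5% → £1.01
Hoodie £37.22: clothing & footwear → 3.25% → £1.21
AA batteries (8-pack) £14.56: general merchandise → 9.75% → £1.42
Sleeping bag £57.31: athletic equipment → 6.25% → £3.58
Poetry collection £23.44: books and periodicals → 7.5% → £1.76
Children's picture book £13.84: books and periodicals → 7.5% → £1.04
Burrito bowl £9.00: hot prepared food → 3% → £0.27
Rain jacket £109.38: clothing & footwear → 3.25% → £3.55
Soccer ball £49.19: athletic equipment → 6.25% → £3.07
Total tax = £1.03 + £1.01 + £1.21 + £1.42 + £3.58 + £1.76 + £1.04 + £0.27 + £3.55 + £3.07 = £17.94

£17.94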